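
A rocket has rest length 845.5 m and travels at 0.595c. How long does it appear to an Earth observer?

Proper length L₀ = 845.5 m
γ = 1/√(1 - 0.595²) = 1.2442
L = L₀/γ = 845.5/1.2442 = 679.6 m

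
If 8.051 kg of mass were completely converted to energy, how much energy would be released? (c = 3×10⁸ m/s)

Using E = mc²:
c² = (3×10⁸)² = 9×10¹⁶ m²/s²
E = 8.051 × 9×10¹⁶ = 7.246×10¹⁷ J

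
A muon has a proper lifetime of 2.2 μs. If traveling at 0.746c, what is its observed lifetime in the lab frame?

Proper lifetime τ₀ = 2.2 μs
γ = 1/√(1 - 0.746²) = 1.502
τ = γτ₀ = 1.502 × 2.2 μs = 3.304 μs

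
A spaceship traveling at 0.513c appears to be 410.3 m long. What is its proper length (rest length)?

Contracted length L = 410.3 m
γ = 1/√(1 - 0.513²) = 1.165
L₀ = γL = 1.165 × 410.3 = 478.0 m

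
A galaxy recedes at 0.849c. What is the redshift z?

β = 0.849
(1+β)/(1-β) = 1.849/0.151 = 12.245
√(12.245) = 3.499
z = 3.499 - 1 = 2.499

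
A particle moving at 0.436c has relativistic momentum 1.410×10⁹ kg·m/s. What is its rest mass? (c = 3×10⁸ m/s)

γ = 1/√(1 - 0.436²) = 1.1112
v = 0.436 × 3×10⁸ = 1.308×10⁸ m/s
m = p/(γv) = 1.410×10⁹/(1.1112 × 1.308×10⁸) = 9.701 kg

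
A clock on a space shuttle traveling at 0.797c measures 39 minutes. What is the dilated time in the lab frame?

Proper time Δt₀ = 39 minutes
γ = 1/√(1 - 0.797²) = 1.6557
Δt = γΔt₀ = 1.6557 × 39 = 64.57 minutes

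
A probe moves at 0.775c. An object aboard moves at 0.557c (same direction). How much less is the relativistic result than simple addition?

Classical: u' + v = 0.557 + 0.775 = 1.332c
Relativistic: u = (0.557 + 0.775)/(1 + 0.431675) = 1.332/1.431675 = 0.9304c
Difference: 1.332 - 0.9304 = 0.4016c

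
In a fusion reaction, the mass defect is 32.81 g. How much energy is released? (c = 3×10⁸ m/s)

Convert mass defect: Δm = 32.81 g = 0.03281 kg
E = Δm·c² = 0.03281 × (3×10⁸)²
= 0.03281 × 9×10¹⁶ = 2.953×10¹⁵ J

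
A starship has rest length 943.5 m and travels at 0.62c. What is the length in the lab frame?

Proper length L₀ = 943.5 m
γ = 1/√(1 - 0.62²) = 1.2745
L = L₀/γ = 943.5/1.2745 = 740.3 m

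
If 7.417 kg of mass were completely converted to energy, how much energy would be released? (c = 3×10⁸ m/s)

Using E = mc²:
c² = (3×10⁸)² = 9×10¹⁶ m²/s²
E = 7.417 × 9×10¹⁶ = 6.675×10¹⁷ J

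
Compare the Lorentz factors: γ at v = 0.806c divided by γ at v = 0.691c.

γ₁ = 1/√(1 - 0.806²) = 1.689
γ₂ = 1/√(1 - 0.691²) = 1.383
γ₁/γ₂ = 1.689/1.383 = 1.221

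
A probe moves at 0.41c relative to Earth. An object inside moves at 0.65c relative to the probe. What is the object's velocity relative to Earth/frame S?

u = (u' + v)/(1 + u'v/c²)
Numerator: 0.65 + 0.41 = 1.06
Denominator: 1 + 0.2665 = 1.2665
u = 1.06/1.2665 = 0.8370c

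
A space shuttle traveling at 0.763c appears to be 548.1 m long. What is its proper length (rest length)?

Contracted length L = 548.1 m
γ = 1/√(1 - 0.763²) = 1.547
L₀ = γL = 1.547 × 548.1 = 847.9 m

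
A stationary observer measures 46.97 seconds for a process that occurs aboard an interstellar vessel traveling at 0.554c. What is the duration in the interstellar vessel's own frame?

Dilated time Δt = 46.97 seconds
γ = 1/√(1 - 0.554²) = 1.2012
Δt₀ = Δt/γ = 46.97/1.2012 = 39.10 seconds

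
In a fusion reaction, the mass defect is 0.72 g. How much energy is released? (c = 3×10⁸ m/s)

Convert mass defect: Δm = 0.72 g = 0.00072 kg
E = Δm·c² = 0.00072 × (3×10⁸)²
= 0.00072 × 9×10¹⁶ = 6.480×10¹³ J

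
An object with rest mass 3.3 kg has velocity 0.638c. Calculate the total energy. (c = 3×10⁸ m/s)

γ = 1/√(1 - 0.638²) = 1.2986
mc² = 3.3 × (3×10⁸)² = 2.970×10¹⁷ J
E = γmc² = 1.2986 × 2.970×10¹⁷ = 3.857×10¹⁷ J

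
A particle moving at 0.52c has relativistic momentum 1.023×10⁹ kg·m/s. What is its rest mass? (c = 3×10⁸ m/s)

γ = 1/√(1 - 0.52²) = 1.17073
v = 0.52 × 3×10⁸ = 1.560×10⁸ m/s
m = p/(γv) = 1.023×10⁹/(1.17073 × 1.560×10⁸) = 5.601 kg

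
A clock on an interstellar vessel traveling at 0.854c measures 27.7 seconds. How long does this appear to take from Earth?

Proper time Δt₀ = 27.7 seconds
γ = 1/√(1 - 0.854²) = 1.922
Δt = γΔt₀ = 1.922 × 27.7 = 53.24 seconds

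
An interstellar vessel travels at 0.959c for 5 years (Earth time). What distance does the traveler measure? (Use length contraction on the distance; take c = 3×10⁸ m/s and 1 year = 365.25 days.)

Earth distance: d = v × t = 0.959c × 5 yr = 4.5396×10¹⁶ m
γ = 3.5285
d' = d/γ = 4.5396×10¹⁶/3.5285 = 1.287×10¹⁶ m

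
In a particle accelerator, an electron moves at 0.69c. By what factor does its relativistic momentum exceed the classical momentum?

p_rel = γmv, p_class = mv
Ratio = γ = 1/√(1 - 0.69²)
= 1/√(0.5239) = 1.382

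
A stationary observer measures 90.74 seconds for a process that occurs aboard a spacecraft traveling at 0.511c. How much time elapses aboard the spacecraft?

Dilated time Δt = 90.74 seconds
γ = 1/√(1 - 0.511²) = 1.1634
Δt₀ = Δt/γ = 90.74/1.1634 = 78.00 seconds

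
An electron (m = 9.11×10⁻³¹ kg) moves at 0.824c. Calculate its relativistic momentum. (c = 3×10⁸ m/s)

γ = 1/√(1 - 0.824²) = 1.765
v = 0.824 × 3×10⁸ = 2.472×10⁸ m/s
p = γmv = 1.765 × 9.11×10⁻³¹ × 2.472×10⁸ = 3.975×10⁻²² kg·m/s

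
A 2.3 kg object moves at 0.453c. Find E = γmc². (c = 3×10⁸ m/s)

γ = 1/√(1 - 0.453²) = 1.1217
mc² = 2.3 × (3×10⁸)² = 2.070×10¹⁷ J
E = γmc² = 1.1217 × 2.070×10¹⁷ = 2.322×10¹⁷ J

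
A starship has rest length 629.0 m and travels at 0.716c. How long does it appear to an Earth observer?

Proper length L₀ = 629.0 m
γ = 1/√(1 - 0.716²) = 1.4325
L = L₀/γ = 629.0/1.4325 = 439.1 m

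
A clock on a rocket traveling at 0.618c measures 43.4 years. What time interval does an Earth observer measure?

Proper time Δt₀ = 43.4 years
γ = 1/√(1 - 0.618²) = 1.272
Δt = γΔt₀ = 1.272 × 43.4 = 55.20 years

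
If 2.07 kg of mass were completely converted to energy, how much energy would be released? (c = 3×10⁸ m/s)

Using E = mc²:
c² = (3×10⁸)² = 9×10¹⁶ m²/s²
E = 2.07 × 9×10¹⁶ = 1.863×10¹⁷ J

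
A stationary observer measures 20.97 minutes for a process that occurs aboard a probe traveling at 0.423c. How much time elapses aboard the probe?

Dilated time Δt = 20.97 minutes
γ = 1/√(1 - 0.423²) = 1.1036
Δt₀ = Δt/γ = 20.97/1.1036 = 19.00 minutes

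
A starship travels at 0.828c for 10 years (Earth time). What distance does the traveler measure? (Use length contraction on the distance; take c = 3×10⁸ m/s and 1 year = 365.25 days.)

Earth distance: d = v × t = 0.828c × 10 yr = 7.8389×10¹⁶ m
γ = 1.7834
d' = d/γ = 7.8389×10¹⁶/1.7834 = 4.395×10¹⁶ m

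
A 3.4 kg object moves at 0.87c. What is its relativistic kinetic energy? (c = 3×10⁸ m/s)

γ = 1/√(1 - 0.87²) = 2.028
γ - 1 = 1.028
KE = (γ-1)mc² = 1.028 × 3.4 × (3×10⁸)² = 3.146×10¹⁷ J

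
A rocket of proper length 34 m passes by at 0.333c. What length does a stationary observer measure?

Proper length L₀ = 34 m
γ = 1/√(1 - 0.333²) = 1.0605
L = L₀/γ = 34/1.0605 = 32.06 m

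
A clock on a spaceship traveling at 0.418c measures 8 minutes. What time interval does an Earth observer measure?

Proper time Δt₀ = 8 minutes
γ = 1/√(1 - 0.418²) = 1.1008
Δt = γΔt₀ = 1.1008 × 8 = 8.806 minutes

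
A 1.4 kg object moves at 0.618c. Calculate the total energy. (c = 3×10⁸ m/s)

γ = 1/√(1 - 0.618²) = 1.272
mc² = 1.4 × (3×10⁸)² = 1.260×10¹⁷ J
E = γmc² = 1.272 × 1.260×10¹⁷ = 1.603×10¹⁷ J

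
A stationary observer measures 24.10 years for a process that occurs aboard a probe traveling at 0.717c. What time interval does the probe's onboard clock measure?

Dilated time Δt = 24.10 years
γ = 1/√(1 - 0.717²) = 1.4346
Δt₀ = Δt/γ = 24.10/1.4346 = 16.80 years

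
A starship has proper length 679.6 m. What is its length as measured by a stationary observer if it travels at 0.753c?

Proper length L₀ = 679.6 m
γ = 1/√(1 - 0.753²) = 1.5197
L = L₀/γ = 679.6/1.5197 = 447.2 m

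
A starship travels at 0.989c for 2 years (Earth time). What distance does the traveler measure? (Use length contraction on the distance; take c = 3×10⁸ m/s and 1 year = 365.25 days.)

Earth distance: d = v × t = 0.989c × 2 yr = 1.873×10¹⁶ m
γ = 6.761
d' = d/γ = 1.873×10¹⁶/6.761 = 2.770×10¹⁵ m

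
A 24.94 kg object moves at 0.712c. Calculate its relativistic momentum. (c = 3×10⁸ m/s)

γ = 1/√(1 - 0.712²) = 1.42414
v = 0.712 × 3×10⁸ = 2.136×10⁸ m/s
p = γmv = 1.42414 × 24.94 × 2.136×10⁸ = 7.587×10⁹ kg·m/s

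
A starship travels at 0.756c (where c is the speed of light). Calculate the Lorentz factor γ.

v/c = 0.756, so (v/c)² = 0.571536
1 - (v/c)² = 0.428464
γ = 1/√(0.428464) = 1.528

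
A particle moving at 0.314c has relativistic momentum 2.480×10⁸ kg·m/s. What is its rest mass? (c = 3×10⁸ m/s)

γ = 1/√(1 - 0.314²) = 1.053
v = 0.314 × 3×10⁸ = 9.420×10⁷ m/s
m = p/(γv) = 2.480×10⁸/(1.053 × 9.420×10⁷) = 2.500 kg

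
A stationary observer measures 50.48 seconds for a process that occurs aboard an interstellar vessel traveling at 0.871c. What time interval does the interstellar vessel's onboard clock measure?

Dilated time Δt = 50.48 seconds
γ = 1/√(1 - 0.871²) = 2.0355
Δt₀ = Δt/γ = 50.48/2.0355 = 24.80 seconds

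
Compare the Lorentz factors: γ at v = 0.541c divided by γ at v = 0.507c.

γ₁ = 1/√(1 - 0.541²) = 1.189
γ₂ = 1/√(1 - 0.507²) = 1.160
γ₁/γ₂ = 1.189/1.160 = 1.025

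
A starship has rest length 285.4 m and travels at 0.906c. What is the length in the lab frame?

Proper length L₀ = 285.4 m
γ = 1/√(1 - 0.906²) = 2.363
L = L₀/γ = 285.4/2.363 = 120.8 m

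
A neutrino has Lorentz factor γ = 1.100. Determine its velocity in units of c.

From γ = 1/√(1 - v²/c²):
1/γ² = 1/1.100² = 0.82645
v²/c² = 1 - 0.82645 = 0.17355
v/c = √(0.17355) = 0.4166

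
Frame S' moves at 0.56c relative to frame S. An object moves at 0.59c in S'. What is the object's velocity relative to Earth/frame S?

u = (u' + v)/(1 + u'v/c²)
Numerator: 0.59 + 0.56 = 1.15
Denominator: 1 + 0.3304 = 1.3304
u = 1.15/1.3304 = 0.8644c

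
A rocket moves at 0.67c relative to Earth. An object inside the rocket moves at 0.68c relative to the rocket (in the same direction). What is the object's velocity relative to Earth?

u = (u' + v)/(1 + u'v/c²)
Numerator: 0.68 + 0.67 = 1.35
Denominator: 1 + 0.4556 = 1.4556
u = 1.35/1.4556 = 0.9275c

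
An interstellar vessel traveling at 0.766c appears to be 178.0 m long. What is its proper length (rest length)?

Contracted length L = 178.0 m
γ = 1/√(1 - 0.766²) = 1.5556
L₀ = γL = 1.5556 × 178.0 = 276.9 m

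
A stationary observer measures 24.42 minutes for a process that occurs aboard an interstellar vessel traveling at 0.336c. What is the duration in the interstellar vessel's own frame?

Dilated time Δt = 24.42 minutes
γ = 1/√(1 - 0.336²) = 1.0617
Δt₀ = Δt/γ = 24.42/1.0617 = 23.00 minutes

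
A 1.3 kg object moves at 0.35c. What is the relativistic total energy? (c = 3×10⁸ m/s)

γ = 1/√(1 - 0.35²) = 1.0675
mc² = 1.3 × (3×10⁸)² = 1.170×10¹⁷ J
E = γmc² = 1.0675 × 1.170×10¹⁷ = 1.249×10¹⁷ J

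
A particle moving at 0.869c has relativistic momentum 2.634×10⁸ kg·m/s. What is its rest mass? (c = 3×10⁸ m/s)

γ = 1/√(1 - 0.869²) = 2.021
v = 0.869 × 3×10⁸ = 2.607×10⁸ m/s
m = p/(γv) = 2.634×10⁸/(2.021 × 2.607×10⁸) = 0.4999 kg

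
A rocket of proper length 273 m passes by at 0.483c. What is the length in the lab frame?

Proper length L₀ = 273 m
γ = 1/√(1 - 0.483²) = 1.14205
L = L₀/γ = 273/1.14205 = 239.0 m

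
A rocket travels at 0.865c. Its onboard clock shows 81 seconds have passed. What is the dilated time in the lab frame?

Proper time Δt₀ = 81 seconds
γ = 1/√(1 - 0.865²) = 1.993
Δt = γΔt₀ = 1.993 × 81 = 161.4 seconds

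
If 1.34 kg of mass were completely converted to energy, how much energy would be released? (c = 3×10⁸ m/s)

Using E = mc²:
c² = (3×10⁸)² = 9×10¹⁶ m²/s²
E = 1.34 × 9×10¹⁶ = 1.206×10¹⁷ J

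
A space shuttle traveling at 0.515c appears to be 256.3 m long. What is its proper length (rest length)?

Contracted length L = 256.3 m
γ = 1/√(1 - 0.515²) = 1.1666
L₀ = γL = 1.1666 × 256.3 = 299.0 m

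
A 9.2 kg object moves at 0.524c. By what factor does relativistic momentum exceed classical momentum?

p_rel = γmv, p_class = mv
Ratio = γ = 1/√(1 - 0.524²) = 1.174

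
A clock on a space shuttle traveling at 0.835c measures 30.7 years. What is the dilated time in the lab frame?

Proper time Δt₀ = 30.7 years
γ = 1/√(1 - 0.835²) = 1.8174
Δt = γΔt₀ = 1.8174 × 30.7 = 55.79 years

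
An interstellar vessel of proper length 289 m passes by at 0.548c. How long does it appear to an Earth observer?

Proper length L₀ = 289 m
γ = 1/√(1 - 0.548²) = 1.1955
L = L₀/γ = 289/1.1955 = 241.7 m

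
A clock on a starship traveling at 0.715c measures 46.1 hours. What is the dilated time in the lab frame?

Proper time Δt₀ = 46.1 hours
γ = 1/√(1 - 0.715²) = 1.4304
Δt = γΔt₀ = 1.4304 × 46.1 = 65.94 hours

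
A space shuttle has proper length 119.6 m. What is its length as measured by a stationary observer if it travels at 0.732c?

Proper length L₀ = 119.6 m
γ = 1/√(1 - 0.732²) = 1.4678
L = L₀/γ = 119.6/1.4678 = 81.48 m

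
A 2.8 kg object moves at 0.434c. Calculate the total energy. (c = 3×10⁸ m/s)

γ = 1/√(1 - 0.434²) = 1.110
mc² = 2.8 × (3×10⁸)² = 2.520×10¹⁷ J
E = γmc² = 1.110 × 2.520×10¹⁷ = 2.797×10¹⁷ J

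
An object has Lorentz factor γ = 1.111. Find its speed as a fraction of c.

From γ = 1/√(1 - v²/c²):
1/γ² = 1/1.111² = 0.8102
v²/c² = 1 - 0.8102 = 0.1898
v/c = √(0.1898) = 0.4357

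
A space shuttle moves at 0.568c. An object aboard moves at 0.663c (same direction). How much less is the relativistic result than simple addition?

Classical: u' + v = 0.663 + 0.568 = 1.231c
Relativistic: u = (0.663 + 0.568)/(1 + 0.376584) = 1.231/1.376584 = 0.8942c
Difference: 1.231 - 0.8942 = 0.3368c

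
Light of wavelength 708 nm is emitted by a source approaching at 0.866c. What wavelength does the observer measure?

β = 0.866
Wavelength Doppler factor = √(0.134/1.866) = √(0.07181) = 0.2680
λ_obs = 708 × 0.2680 = 189.7 nm (blueshift)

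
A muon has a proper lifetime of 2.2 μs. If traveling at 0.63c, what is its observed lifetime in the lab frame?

Proper lifetime τ₀ = 2.2 μs
γ = 1/√(1 - 0.63²) = 1.2877
τ = γτ₀ = 1.2877 × 2.2 μs = 2.833 μs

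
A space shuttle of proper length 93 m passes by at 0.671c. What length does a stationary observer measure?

Proper length L₀ = 93 m
γ = 1/√(1 - 0.671²) = 1.3487
L = L₀/γ = 93/1.3487 = 68.96 m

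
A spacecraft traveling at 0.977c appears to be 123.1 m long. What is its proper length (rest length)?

Contracted length L = 123.1 m
γ = 1/√(1 - 0.977²) = 4.690
L₀ = γL = 4.690 × 123.1 = 577.3 m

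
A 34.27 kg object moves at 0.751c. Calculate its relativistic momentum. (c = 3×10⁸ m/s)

γ = 1/√(1 - 0.751²) = 1.514
v = 0.751 × 3×10⁸ = 2.253×10⁸ m/s
p = γmv = 1.514 × 34.27 × 2.253×10⁸ = 1.169×10¹⁰ kg·m/s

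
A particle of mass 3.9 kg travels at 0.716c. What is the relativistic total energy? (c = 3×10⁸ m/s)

γ = 1/√(1 - 0.716²) = 1.4325
mc² = 3.9 × (3×10⁸)² = 3.510×10¹⁷ J
E = γmc² = 1.4325 × 3.510×10¹⁷ = 5.028×10¹⁷ J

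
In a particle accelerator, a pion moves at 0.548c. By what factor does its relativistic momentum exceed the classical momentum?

p_rel = γmv, p_class = mv
Ratio = γ = 1/√(1 - 0.548²)
= 1/√(0.699696) = 1.195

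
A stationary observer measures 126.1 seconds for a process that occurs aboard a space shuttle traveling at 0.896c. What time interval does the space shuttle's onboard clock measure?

Dilated time Δt = 126.1 seconds
γ = 1/√(1 - 0.896²) = 2.25198
Δt₀ = Δt/γ = 126.1/2.25198 = 56.00 seconds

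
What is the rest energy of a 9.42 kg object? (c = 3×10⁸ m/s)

c² = (3×10⁸)² = 9.000×10¹⁶ m²/s²
E₀ = mc² = 9.42 × 9.000×10¹⁶ = 8.478×10¹⁷ J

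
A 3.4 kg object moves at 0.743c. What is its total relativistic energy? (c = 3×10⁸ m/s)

γ = 1/√(1 - 0.743²) = 1.494
mc² = 3.4 × (3×10⁸)² = 3.060×10¹⁷ J
E = γmc² = 1.494 × 3.060×10¹⁷ = 4.572×10¹⁷ J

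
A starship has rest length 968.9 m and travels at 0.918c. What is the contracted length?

Proper length L₀ = 968.9 m
γ = 1/√(1 - 0.918²) = 2.522
L = L₀/γ = 968.9/2.522 = 384.2 m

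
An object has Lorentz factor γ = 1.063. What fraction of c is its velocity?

From γ = 1/√(1 - v²/c²):
1/γ² = 1/1.063² = 0.8850
v²/c² = 1 - 0.8850 = 0.1150
v/c = √(0.1150) = 0.3391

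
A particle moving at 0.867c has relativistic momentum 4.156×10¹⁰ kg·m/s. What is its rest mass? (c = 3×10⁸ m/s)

γ = 1/√(1 - 0.867²) = 2.0068
v = 0.867 × 3×10⁸ = 2.601×10⁸ m/s
m = p/(γv) = 4.156×10¹⁰/(2.0068 × 2.601×10⁸) = 79.62 kg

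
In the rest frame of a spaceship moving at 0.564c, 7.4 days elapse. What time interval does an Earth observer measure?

Proper time Δt₀ = 7.4 days
γ = 1/√(1 - 0.564²) = 1.211
Δt = γΔt₀ = 1.211 × 7.4 = 8.961 days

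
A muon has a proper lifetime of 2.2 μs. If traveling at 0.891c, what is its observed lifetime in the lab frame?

Proper lifetime τ₀ = 2.2 μs
γ = 1/√(1 - 0.891²) = 2.2026
τ = γτ₀ = 2.2026 × 2.2 μs = 4.846 μs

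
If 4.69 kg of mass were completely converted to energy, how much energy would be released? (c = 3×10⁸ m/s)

Using E = mc²:
c² = (3×10⁸)² = 9×10¹⁶ m²/s²
E = 4.69 × 9×10¹⁶ = 4.221×10¹⁷ J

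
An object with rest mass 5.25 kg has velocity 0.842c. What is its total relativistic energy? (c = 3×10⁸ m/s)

γ = 1/√(1 - 0.842²) = 1.8536
mc² = 5.25 × (3×10⁸)² = 4.725×10¹⁷ J
E = γmc² = 1.8536 × 4.725×10¹⁷ = 8.758×10¹⁷ J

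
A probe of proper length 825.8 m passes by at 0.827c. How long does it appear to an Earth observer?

Proper length L₀ = 825.8 m
γ = 1/√(1 - 0.827²) = 1.7787
L = L₀/γ = 825.8/1.7787 = 464.3 m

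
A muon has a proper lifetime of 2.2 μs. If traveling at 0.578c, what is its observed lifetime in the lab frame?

Proper lifetime τ₀ = 2.2 μs
γ = 1/√(1 - 0.578²) = 1.2254
τ = γτ₀ = 1.2254 × 2.2 μs = 2.696 μs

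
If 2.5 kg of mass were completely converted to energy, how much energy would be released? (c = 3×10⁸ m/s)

Using E = mc²:
c² = (3×10⁸)² = 9×10¹⁶ m²/s²
E = 2.5 × 9×10¹⁶ = 2.250×10¹⁷ J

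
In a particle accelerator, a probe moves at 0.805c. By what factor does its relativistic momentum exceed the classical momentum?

p_rel = γmv, p_class = mv
Ratio = γ = 1/√(1 - 0.805²)
= 1/√(0.351975) = 1.686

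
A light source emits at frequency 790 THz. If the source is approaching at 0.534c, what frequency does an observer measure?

β = v/c = 0.534
(1+β)/(1-β) = 1.534/0.466 = 3.292
Doppler factor = √(3.292) = 1.814
f_obs = 790 × 1.814 = 1433 THz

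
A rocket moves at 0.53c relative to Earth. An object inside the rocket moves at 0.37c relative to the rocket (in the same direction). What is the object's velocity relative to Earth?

u = (u' + v)/(1 + u'v/c²)
Numerator: 0.37 + 0.53 = 0.9
Denominator: 1 + 0.1961 = 1.1961
u = 0.9/1.1961 = 0.7524c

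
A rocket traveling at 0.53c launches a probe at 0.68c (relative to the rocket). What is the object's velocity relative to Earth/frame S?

u = (u' + v)/(1 + u'v/c²)
Numerator: 0.68 + 0.53 = 1.21
Denominator: 1 + 0.3604 = 1.3604
u = 1.21/1.3604 = 0.8894c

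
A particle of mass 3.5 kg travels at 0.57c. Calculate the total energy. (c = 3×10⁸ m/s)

γ = 1/√(1 - 0.57²) = 1.217
mc² = 3.5 × (3×10⁸)² = 3.150×10¹⁷ J
E = γmc² = 1.217 × 3.150×10¹⁷ = 3.834×10¹⁷ J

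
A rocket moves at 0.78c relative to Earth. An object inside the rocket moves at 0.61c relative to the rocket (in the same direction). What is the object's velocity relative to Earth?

u = (u' + v)/(1 + u'v/c²)
Numerator: 0.61 + 0.78 = 1.39
Denominator: 1 + 0.4758 = 1.4758
u = 1.39/1.4758 = 0.9419c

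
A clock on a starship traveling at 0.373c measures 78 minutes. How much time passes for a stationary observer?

Proper time Δt₀ = 78 minutes
γ = 1/√(1 - 0.373²) = 1.0778
Δt = γΔt₀ = 1.0778 × 78 = 84.07 minutes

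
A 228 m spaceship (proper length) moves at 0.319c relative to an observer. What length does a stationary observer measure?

Proper length L₀ = 228 m
γ = 1/√(1 - 0.319²) = 1.055
L = L₀/γ = 228/1.055 = 216.1 m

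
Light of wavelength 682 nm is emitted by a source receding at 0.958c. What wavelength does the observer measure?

β = 0.958
Wavelength Doppler factor = √(1.958/0.042) = √(46.62) = 6.828
λ_obs = 682 × 6.828 = 4657 nm (redshift)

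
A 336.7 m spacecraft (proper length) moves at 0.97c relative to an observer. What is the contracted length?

Proper length L₀ = 336.7 m
γ = 1/√(1 - 0.97²) = 4.1135
L = L₀/γ = 336.7/4.1135 = 81.85 m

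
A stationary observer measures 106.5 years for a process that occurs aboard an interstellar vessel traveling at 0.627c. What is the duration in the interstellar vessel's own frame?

Dilated time Δt = 106.5 years
γ = 1/√(1 - 0.627²) = 1.28367
Δt₀ = Δt/γ = 106.5/1.28367 = 82.97 years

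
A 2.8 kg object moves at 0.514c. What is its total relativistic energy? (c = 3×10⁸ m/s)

γ = 1/√(1 - 0.514²) = 1.166
mc² = 2.8 × (3×10⁸)² = 2.520×10¹⁷ J
E = γmc² = 1.166 × 2.520×10¹⁷ = 2.938×10¹⁷ J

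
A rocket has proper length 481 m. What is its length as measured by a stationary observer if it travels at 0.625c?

Proper length L₀ = 481 m
γ = 1/√(1 - 0.625²) = 1.281
L = L₀/γ = 481/1.281 = 375.5 m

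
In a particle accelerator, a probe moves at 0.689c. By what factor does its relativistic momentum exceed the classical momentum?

p_rel = γmv, p_class = mv
Ratio = γ = 1/√(1 - 0.689²)
= 1/√(0.525279) = 1.380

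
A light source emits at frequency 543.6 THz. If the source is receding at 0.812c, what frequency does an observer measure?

β = v/c = 0.812
(1-β)/(1+β) = 0.188/1.812 = 0.10375
Doppler factor = √(0.10375) = 0.3221
f_obs = 543.6 × 0.3221 = 175.1 THz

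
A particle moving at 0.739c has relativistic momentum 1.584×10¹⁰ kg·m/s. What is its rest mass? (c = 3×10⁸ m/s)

γ = 1/√(1 - 0.739²) = 1.48433
v = 0.739 × 3×10⁸ = 2.217×10⁸ m/s
m = p/(γv) = 1.584×10¹⁰/(1.48433 × 2.217×10⁸) = 48.13 kg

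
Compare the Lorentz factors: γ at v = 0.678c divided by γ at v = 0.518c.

γ₁ = 1/√(1 - 0.678²) = 1.3604
γ₂ = 1/√(1 - 0.518²) = 1.1691
γ₁/γ₂ = 1.3604/1.1691 = 1.164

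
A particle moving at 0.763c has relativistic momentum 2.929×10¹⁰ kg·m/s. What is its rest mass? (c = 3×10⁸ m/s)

γ = 1/√(1 - 0.763²) = 1.547
v = 0.763 × 3×10⁸ = 2.289×10⁸ m/s
m = p/(γv) = 2.929×10¹⁰/(1.547 × 2.289×10⁸) = 82.71 kg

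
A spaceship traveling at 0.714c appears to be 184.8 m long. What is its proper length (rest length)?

Contracted length L = 184.8 m
γ = 1/√(1 - 0.714²) = 1.428
L₀ = γL = 1.428 × 184.8 = 263.9 m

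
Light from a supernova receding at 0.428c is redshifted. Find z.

β = 0.428
(1+β)/(1-β) = 1.428/0.572 = 2.497
√(2.497) = 1.580
z = 1.580 - 1 = 0.5800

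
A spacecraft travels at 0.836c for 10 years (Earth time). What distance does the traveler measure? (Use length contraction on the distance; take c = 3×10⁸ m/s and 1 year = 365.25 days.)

Earth distance: d = v × t = 0.836c × 10 yr = 7.9146×10¹⁶ m
γ = 1.8224
d' = d/γ = 7.9146×10¹⁶/1.8224 = 4.343×10¹⁶ m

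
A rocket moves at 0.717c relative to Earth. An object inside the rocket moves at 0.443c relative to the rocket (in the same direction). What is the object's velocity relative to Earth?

u = (u' + v)/(1 + u'v/c²)
Numerator: 0.443 + 0.717 = 1.16
Denominator: 1 + 0.317631 = 1.317631
u = 1.16/1.317631 = 0.8804c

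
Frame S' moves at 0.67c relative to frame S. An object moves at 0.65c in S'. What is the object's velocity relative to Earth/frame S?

u = (u' + v)/(1 + u'v/c²)
Numerator: 0.65 + 0.67 = 1.32
Denominator: 1 + 0.4355 = 1.4355
u = 1.32/1.4355 = 0.9195c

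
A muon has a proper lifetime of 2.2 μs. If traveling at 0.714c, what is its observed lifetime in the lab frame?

Proper lifetime τ₀ = 2.2 μs
γ = 1/√(1 - 0.714²) = 1.428
τ = γτ₀ = 1.428 × 2.2 μs = 3.142 μs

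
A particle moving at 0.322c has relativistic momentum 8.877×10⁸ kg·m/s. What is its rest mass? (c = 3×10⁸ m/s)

γ = 1/√(1 - 0.322²) = 1.0563
v = 0.322 × 3×10⁸ = 9.660×10⁷ m/s
m = p/(γv) = 8.877×10⁸/(1.0563 × 9.660×10⁷) = 8.700 kg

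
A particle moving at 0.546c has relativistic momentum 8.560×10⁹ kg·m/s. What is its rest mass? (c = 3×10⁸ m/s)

γ = 1/√(1 - 0.546²) = 1.1936
v = 0.546 × 3×10⁸ = 1.638×10⁸ m/s
m = p/(γv) = 8.560×10⁹/(1.1936 × 1.638×10⁸) = 43.78 kg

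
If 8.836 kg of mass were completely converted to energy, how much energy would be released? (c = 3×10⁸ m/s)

Using E = mc²:
c² = (3×10⁸)² = 9×10¹⁶ m²/s²
E = 8.836 × 9×10¹⁶ = 7.952×10¹⁷ J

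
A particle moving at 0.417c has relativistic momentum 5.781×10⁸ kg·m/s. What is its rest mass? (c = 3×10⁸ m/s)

γ = 1/√(1 - 0.417²) = 1.1002
v = 0.417 × 3×10⁸ = 1.251×10⁸ m/s
m = p/(γv) = 5.781×10⁸/(1.1002 × 1.251×10⁸) = 4.200 kg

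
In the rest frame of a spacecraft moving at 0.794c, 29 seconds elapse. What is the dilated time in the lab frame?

Proper time Δt₀ = 29 seconds
γ = 1/√(1 - 0.794²) = 1.64496
Δt = γΔt₀ = 1.64496 × 29 = 47.70 seconds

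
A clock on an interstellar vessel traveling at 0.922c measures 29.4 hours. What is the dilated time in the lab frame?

Proper time Δt₀ = 29.4 hours
γ = 1/√(1 - 0.922²) = 2.5827
Δt = γΔt₀ = 2.5827 × 29.4 = 75.93 hours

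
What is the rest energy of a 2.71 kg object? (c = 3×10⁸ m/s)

c² = (3×10⁸)² = 9.000×10¹⁶ m²/s²
E₀ = mc² = 2.71 × 9.000×10¹⁶ = 2.439×10¹⁷ J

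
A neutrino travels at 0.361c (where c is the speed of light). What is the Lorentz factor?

v/c = 0.361, so (v/c)² = 0.130321
1 - (v/c)² = 0.869679
γ = 1/√(0.869679) = 1.072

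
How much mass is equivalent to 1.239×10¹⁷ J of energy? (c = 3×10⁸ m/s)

From E = mc², we get m = E/c²
c² = (3×10⁸)² = 9×10¹⁶ m²/s²
m = 1.239×10¹⁷ / 9×10¹⁶ = 1.377 kg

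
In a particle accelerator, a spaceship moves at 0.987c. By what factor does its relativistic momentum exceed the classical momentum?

p_rel = γmv, p_class = mv
Ratio = γ = 1/√(1 - 0.987²)
= 1/√(0.025831) = 6.222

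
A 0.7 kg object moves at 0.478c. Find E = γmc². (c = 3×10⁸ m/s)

γ = 1/√(1 - 0.478²) = 1.13849
mc² = 0.7 × (3×10⁸)² = 6.300×10¹⁶ J
E = γmc² = 1.13849 × 6.300×10¹⁶ = 7.172×10¹⁶ J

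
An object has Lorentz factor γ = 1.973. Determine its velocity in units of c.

From γ = 1/√(1 - v²/c²):
1/γ² = 1/1.973² = 0.2569
v²/c² = 1 - 0.2569 = 0.7431
v/c = √(0.7431) = 0.8620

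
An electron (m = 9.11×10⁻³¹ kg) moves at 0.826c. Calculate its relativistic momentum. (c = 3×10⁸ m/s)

γ = 1/√(1 - 0.826²) = 1.774
v = 0.826 × 3×10⁸ = 2.478×10⁸ m/s
p = γmv = 1.774 × 9.11×10⁻³¹ × 2.478×10⁸ = 4.005×10⁻²² kg·m/s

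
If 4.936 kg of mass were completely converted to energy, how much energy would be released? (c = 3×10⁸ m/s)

Using E = mc²:
c² = (3×10⁸)² = 9×10¹⁶ m²/s²
E = 4.936 × 9×10¹⁶ = 4.442×10¹⁷ J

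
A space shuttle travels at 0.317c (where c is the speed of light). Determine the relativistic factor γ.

v/c = 0.317, so (v/c)² = 0.100489
1 - (v/c)² = 0.899511
γ = 1/√(0.899511) = 1.054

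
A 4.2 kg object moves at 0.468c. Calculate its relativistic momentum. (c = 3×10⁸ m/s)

γ = 1/√(1 - 0.468²) = 1.1316
v = 0.468 × 3×10⁸ = 1.404×10⁸ m/s
p = γmv = 1.1316 × 4.2 × 1.404×10⁸ = 6.673×10⁸ kg·m/s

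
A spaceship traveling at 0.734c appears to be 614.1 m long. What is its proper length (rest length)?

Contracted length L = 614.1 m
γ = 1/√(1 - 0.734²) = 1.4724
L₀ = γL = 1.4724 × 614.1 = 904.2 m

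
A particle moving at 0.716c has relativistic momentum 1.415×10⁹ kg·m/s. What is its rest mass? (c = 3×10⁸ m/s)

γ = 1/√(1 - 0.716²) = 1.4325
v = 0.716 × 3×10⁸ = 2.148×10⁸ m/s
m = p/(γv) = 1.415×10⁹/(1.4325 × 2.148×10⁸) = 4.599 kg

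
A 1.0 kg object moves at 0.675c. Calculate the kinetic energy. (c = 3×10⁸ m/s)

γ = 1/√(1 - 0.675²) = 1.3553
γ - 1 = 0.3553
KE = (γ-1)mc² = 0.3553 × 1.0 × (3×10⁸)² = 3.198×10¹⁶ J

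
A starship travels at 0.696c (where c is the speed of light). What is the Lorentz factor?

v/c = 0.696, so (v/c)² = 0.484416
1 - (v/c)² = 0.515584
γ = 1/√(0.515584) = 1.393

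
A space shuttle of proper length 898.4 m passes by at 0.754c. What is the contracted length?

Proper length L₀ = 898.4 m
γ = 1/√(1 - 0.754²) = 1.5224
L = L₀/γ = 898.4/1.5224 = 590.1 m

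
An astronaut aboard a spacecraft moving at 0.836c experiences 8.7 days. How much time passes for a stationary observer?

Proper time Δt₀ = 8.7 days
γ = 1/√(1 - 0.836²) = 1.822
Δt = γΔt₀ = 1.822 × 8.7 = 15.85 days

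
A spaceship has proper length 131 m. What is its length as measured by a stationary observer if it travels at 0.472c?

Proper length L₀ = 131 m
γ = 1/√(1 - 0.472²) = 1.134
L = L₀/γ = 131/1.134 = 115.5 m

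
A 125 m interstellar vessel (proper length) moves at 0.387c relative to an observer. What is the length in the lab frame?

Proper length L₀ = 125 m
γ = 1/√(1 - 0.387²) = 1.0845
L = L₀/γ = 125/1.0845 = 115.3 m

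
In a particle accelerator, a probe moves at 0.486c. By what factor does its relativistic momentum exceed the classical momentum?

p_rel = γmv, p_class = mv
Ratio = γ = 1/√(1 - 0.486²)
= 1/√(0.763804) = 1.144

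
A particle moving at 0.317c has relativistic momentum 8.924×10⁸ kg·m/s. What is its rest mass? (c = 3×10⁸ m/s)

γ = 1/√(1 - 0.317²) = 1.0544
v = 0.317 × 3×10⁸ = 9.510×10⁷ m/s
m = p/(γv) = 8.924×10⁸/(1.0544 × 9.510×10⁷) = 8.900 kg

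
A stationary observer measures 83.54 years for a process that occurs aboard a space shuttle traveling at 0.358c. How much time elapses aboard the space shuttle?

Dilated time Δt = 83.54 years
γ = 1/√(1 - 0.358²) = 1.071
Δt₀ = Δt/γ = 83.54/1.071 = 78.00 years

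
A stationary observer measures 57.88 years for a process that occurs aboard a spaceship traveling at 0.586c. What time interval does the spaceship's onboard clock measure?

Dilated time Δt = 57.88 years
γ = 1/√(1 - 0.586²) = 1.234
Δt₀ = Δt/γ = 57.88/1.234 = 46.90 years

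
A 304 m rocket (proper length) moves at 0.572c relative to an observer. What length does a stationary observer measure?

Proper length L₀ = 304 m
γ = 1/√(1 - 0.572²) = 1.219
L = L₀/γ = 304/1.219 = 249.4 m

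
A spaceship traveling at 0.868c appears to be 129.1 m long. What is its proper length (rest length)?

Contracted length L = 129.1 m
γ = 1/√(1 - 0.868²) = 2.014
L₀ = γL = 2.014 × 129.1 = 260.0 m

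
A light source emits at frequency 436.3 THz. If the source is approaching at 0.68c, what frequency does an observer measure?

β = v/c = 0.68
(1+β)/(1-β) = 1.68/0.32 = 5.250
Doppler factor = √(5.250) = 2.2913
f_obs = 436.3 × 2.2913 = 999.7 THz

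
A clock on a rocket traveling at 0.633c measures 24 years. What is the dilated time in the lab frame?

Proper time Δt₀ = 24 years
γ = 1/√(1 - 0.633²) = 1.2917
Δt = γΔt₀ = 1.2917 × 24 = 31.00 years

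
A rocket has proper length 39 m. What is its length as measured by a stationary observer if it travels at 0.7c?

Proper length L₀ = 39 m
γ = 1/√(1 - 0.7²) = 1.4003
L = L₀/γ = 39/1.4003 = 27.85 m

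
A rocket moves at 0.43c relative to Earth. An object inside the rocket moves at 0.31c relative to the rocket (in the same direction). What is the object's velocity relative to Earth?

u = (u' + v)/(1 + u'v/c²)
Numerator: 0.31 + 0.43 = 0.74
Denominator: 1 + 0.1333 = 1.1333
u = 0.74/1.1333 = 0.6530c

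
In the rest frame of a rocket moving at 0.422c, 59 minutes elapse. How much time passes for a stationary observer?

Proper time Δt₀ = 59 minutes
γ = 1/√(1 - 0.422²) = 1.103
Δt = γΔt₀ = 1.103 × 59 = 65.08 minutes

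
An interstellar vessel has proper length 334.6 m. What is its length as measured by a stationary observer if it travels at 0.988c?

Proper length L₀ = 334.6 m
γ = 1/√(1 - 0.988²) = 6.474
L = L₀/γ = 334.6/6.474 = 51.68 m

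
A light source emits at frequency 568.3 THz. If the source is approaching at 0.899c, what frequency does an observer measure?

β = v/c = 0.899
(1+β)/(1-β) = 1.899/0.101 = 18.80
Doppler factor = √(18.80) = 4.336
f_obs = 568.3 × 4.336 = 2464 THz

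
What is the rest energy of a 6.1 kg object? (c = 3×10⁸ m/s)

c² = (3×10⁸)² = 9.000×10¹⁶ m²/s²
E₀ = mc² = 6.1 × 9.000×10¹⁶ = 5.490×10¹⁷ J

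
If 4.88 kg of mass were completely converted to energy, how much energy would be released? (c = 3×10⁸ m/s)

Using E = mc²:
c² = (3×10⁸)² = 9×10¹⁶ m²/s²
E = 4.88 × 9×10¹⁶ = 4.392×10¹⁷ J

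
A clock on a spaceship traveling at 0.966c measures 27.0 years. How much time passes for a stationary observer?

Proper time Δt₀ = 27.0 years
γ = 1/√(1 - 0.966²) = 3.868
Δt = γΔt₀ = 3.868 × 27.0 = 104.4 years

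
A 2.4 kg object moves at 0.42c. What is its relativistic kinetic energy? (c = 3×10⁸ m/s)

γ = 1/√(1 - 0.42²) = 1.1019
γ - 1 = 0.1019
KE = (γ-1)mc² = 0.1019 × 2.4 × (3×10⁸)² = 2.201×10¹⁶ J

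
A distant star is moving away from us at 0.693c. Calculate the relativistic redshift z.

β = 0.693
(1+β)/(1-β) = 1.693/0.307 = 5.515
√(5.515) = 2.348
z = 2.348 - 1 = 1.348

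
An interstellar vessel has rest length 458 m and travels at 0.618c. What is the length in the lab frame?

Proper length L₀ = 458 m
γ = 1/√(1 - 0.618²) = 1.272
L = L₀/γ = 458/1.272 = 360.1 m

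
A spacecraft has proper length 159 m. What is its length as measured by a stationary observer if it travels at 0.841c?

Proper length L₀ = 159 m
γ = 1/√(1 - 0.841²) = 1.8483
L = L₀/γ = 159/1.8483 = 86.02 m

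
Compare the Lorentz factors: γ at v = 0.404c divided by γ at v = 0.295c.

γ₁ = 1/√(1 - 0.404²) = 1.0932
γ₂ = 1/√(1 - 0.295²) = 1.0466
γ₁/γ₂ = 1.0932/1.0466 = 1.045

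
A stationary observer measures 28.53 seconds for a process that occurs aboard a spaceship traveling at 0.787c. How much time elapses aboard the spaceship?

Dilated time Δt = 28.53 seconds
γ = 1/√(1 - 0.787²) = 1.621
Δt₀ = Δt/γ = 28.53/1.621 = 17.60 seconds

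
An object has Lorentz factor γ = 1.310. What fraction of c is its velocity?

From γ = 1/√(1 - v²/c²):
1/γ² = 1/1.310² = 0.5827
v²/c² = 1 - 0.5827 = 0.4173
v/c = √(0.4173) = 0.6460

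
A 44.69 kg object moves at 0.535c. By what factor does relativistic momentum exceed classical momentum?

p_rel = γmv, p_class = mv
Ratio = γ = 1/√(1 - 0.535²) = 1.184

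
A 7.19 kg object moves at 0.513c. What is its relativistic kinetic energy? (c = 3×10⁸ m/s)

γ = 1/√(1 - 0.513²) = 1.165
γ - 1 = 0.1650
KE = (γ-1)mc² = 0.1650 × 7.19 × (3×10⁸)² = 1.068×10¹⁷ J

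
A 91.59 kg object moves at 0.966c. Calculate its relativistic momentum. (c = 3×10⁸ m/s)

γ = 1/√(1 - 0.966²) = 3.868
v = 0.966 × 3×10⁸ = 2.898×10⁸ m/s
p = γmv = 3.868 × 91.59 × 2.898×10⁸ = 1.027×10¹¹ kg·m/s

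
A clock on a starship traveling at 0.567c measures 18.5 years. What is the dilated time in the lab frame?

Proper time Δt₀ = 18.5 years
γ = 1/√(1 - 0.567²) = 1.214
Δt = γΔt₀ = 1.214 × 18.5 = 22.46 years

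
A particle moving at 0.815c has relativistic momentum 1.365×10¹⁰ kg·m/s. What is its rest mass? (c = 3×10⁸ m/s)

γ = 1/√(1 - 0.815²) = 1.726
v = 0.815 × 3×10⁸ = 2.445×10⁸ m/s
m = p/(γv) = 1.365×10¹⁰/(1.726 × 2.445×10⁸) = 32.35 kg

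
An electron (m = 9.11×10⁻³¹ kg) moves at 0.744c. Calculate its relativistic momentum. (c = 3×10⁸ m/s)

γ = 1/√(1 - 0.744²) = 1.4966
v = 0.744 × 3×10⁸ = 2.232×10⁸ m/s
p = γmv = 1.4966 × 9.11×10⁻³¹ × 2.232×10⁸ = 3.043×10⁻²² kg·m/s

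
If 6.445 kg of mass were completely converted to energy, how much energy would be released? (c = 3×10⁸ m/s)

Using E = mc²:
c² = (3×10⁸)² = 9×10¹⁶ m²/s²
E = 6.445 × 9×10¹⁶ = 5.801×10¹⁷ J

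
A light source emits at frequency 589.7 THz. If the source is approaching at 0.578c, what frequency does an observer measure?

β = v/c = 0.578
(1+β)/(1-β) = 1.578/0.422 = 3.739
Doppler factor = √(3.739) = 1.934
f_obs = 589.7 × 1.934 = 1140 THz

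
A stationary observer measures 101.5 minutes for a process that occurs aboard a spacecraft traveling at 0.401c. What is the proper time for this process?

Dilated time Δt = 101.5 minutes
γ = 1/√(1 - 0.401²) = 1.0916
Δt₀ = Δt/γ = 101.5/1.0916 = 92.98 minutes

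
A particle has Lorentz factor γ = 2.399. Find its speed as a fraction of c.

From γ = 1/√(1 - v²/c²):
1/γ² = 1/2.399² = 0.1738
v²/c² = 1 - 0.1738 = 0.8262
v/c = √(0.8262) = 0.9090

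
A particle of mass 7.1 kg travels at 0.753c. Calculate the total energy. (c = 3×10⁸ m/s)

γ = 1/√(1 - 0.753²) = 1.5197
mc² = 7.1 × (3×10⁸)² = 6.390×10¹⁷ J
E = γmc² = 1.5197 × 6.390×10¹⁷ = 9.711×10¹⁷ J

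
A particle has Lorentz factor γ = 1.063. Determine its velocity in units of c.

From γ = 1/√(1 - v²/c²):
1/γ² = 1/1.063² = 0.8850
v²/c² = 1 - 0.8850 = 0.1150
v/c = √(0.1150) = 0.3391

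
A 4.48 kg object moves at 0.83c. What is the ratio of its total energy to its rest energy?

E = γmc², E₀ = mc²
E/E₀ = γ = 1/√(1 - 0.83²) = 1.793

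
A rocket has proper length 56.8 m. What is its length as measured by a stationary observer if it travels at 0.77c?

Proper length L₀ = 56.8 m
γ = 1/√(1 - 0.77²) = 1.5673
L = L₀/γ = 56.8/1.5673 = 36.24 m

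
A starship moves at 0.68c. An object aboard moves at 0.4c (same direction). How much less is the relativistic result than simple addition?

Classical: u' + v = 0.4 + 0.68 = 1.08c
Relativistic: u = (0.4 + 0.68)/(1 + 0.272) = 1.08/1.272 = 0.8491c
Difference: 1.08 - 0.8491 = 0.2309c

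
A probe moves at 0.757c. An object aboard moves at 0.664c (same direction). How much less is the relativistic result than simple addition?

Classical: u' + v = 0.664 + 0.757 = 1.421c
Relativistic: u = (0.664 + 0.757)/(1 + 0.502648) = 1.421/1.502648 = 0.9457c
Difference: 1.421 - 0.9457 = 0.4753c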